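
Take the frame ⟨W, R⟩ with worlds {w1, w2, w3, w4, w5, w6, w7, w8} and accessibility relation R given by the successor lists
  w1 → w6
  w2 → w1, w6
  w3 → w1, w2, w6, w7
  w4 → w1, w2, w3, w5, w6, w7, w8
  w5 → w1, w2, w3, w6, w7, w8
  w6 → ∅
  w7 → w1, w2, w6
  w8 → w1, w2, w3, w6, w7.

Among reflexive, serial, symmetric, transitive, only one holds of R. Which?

Reflexive: no — w1 is not related to itself.
Serial: no — w6 has no R-successor.
Symmetric: no — w1 R w6 but not w6 R w1.
Transitive: yes — every two-step R-path is closed by a direct edge.
Only transitive holds.

transitive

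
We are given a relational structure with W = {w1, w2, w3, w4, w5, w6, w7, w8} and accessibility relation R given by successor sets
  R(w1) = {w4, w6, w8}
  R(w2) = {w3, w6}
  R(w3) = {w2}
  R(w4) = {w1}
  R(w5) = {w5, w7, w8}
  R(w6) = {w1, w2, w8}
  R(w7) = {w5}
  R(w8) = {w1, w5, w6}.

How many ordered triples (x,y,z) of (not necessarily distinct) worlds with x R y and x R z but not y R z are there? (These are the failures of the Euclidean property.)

Enumerating: (w1,w4,w4), (w1,w4,w6), (w1,w4,w8), (w1,w6,w4), (w1,w6,w6), (w1,w8,w4), (w1,w8,w8), (w2,w3,w3), (w2,w3,w6), (w2,w6,w3), (w2,w6,w6), (w3,w2,w2), … and 18 more.
Total: 30.

30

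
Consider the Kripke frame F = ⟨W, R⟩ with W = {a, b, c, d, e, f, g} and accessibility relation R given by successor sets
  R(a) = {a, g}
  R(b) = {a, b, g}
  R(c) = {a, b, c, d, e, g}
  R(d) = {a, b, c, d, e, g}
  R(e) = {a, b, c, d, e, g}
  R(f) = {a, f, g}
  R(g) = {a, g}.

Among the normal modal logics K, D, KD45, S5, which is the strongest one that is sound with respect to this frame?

D

Serial (axiom D): yes — every world has a successor (e.g. a R a).
Euclidean (axiom 5): no — c R a and c R b, but not a R b.
Transitive (axiom 4): yes — every two-step R-path is closed by a direct edge.
Reflexive (axiom T): yes — every world is R-related to itself.
So F validates K, D; KD45 would additionally require R to be Euclidean. The strongest is D.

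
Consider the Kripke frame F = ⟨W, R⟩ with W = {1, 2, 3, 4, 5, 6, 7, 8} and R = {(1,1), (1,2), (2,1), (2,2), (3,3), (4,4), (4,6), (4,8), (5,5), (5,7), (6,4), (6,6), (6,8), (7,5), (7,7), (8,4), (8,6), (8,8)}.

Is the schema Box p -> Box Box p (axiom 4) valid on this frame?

Yes

By correspondence theory, 4 is valid on a frame iff R is transitive.
Transitive: yes — every two-step R-path is closed by a direct edge.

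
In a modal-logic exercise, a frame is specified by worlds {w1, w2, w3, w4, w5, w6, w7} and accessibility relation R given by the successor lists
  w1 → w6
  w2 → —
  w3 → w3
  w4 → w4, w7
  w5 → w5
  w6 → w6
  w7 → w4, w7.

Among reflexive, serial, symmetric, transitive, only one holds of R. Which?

Reflexive: no — w1 is not related to itself.
Serial: no — w2 has no R-successor.
Symmetric: no — w1 R w6 but not w6 R w1.
Transitive: yes — every two-step R-path is closed by a direct edge.
Only transitive holds.

transitive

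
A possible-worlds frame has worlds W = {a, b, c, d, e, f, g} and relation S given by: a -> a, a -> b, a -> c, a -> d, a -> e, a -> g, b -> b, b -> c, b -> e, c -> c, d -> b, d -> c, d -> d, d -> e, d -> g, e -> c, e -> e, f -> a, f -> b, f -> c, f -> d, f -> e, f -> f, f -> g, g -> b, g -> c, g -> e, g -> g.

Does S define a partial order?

Reflexive: yes — every world is S-related to itself.
Transitive: yes — every two-step S-path is closed by a direct edge.
Antisymmetric: yes — no distinct pair is related both ways.
So S is a partial order.

Yes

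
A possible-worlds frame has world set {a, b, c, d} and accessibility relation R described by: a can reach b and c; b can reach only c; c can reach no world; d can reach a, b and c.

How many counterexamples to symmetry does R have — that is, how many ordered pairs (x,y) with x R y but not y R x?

Enumerating: (a,b), (a,c), (b,c), (d,a), (d,b), (d,c).

6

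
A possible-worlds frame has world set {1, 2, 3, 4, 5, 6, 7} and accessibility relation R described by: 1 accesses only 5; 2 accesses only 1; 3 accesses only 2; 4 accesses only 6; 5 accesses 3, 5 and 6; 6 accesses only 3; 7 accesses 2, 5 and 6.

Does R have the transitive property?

Transitive: no — 1 R 5 and 5 R 3, but not 1 R 3.

No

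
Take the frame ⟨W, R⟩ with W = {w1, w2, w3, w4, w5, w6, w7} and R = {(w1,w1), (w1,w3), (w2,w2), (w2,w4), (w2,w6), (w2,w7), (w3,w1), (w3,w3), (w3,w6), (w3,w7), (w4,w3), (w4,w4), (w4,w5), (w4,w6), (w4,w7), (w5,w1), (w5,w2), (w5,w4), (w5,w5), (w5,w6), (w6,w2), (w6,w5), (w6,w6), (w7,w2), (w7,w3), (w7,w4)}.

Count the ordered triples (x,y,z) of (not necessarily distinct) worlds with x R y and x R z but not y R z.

38

Enumerating: (w2,w4,w2), (w2,w6,w4), (w2,w6,w7), (w2,w7,w6), (w2,w7,w7), (w3,w1,w6), (w3,w1,w7), (w3,w6,w1), (w3,w6,w3), (w3,w6,w7), (w3,w7,w1), (w3,w7,w6), … and 26 more.
Total: 38.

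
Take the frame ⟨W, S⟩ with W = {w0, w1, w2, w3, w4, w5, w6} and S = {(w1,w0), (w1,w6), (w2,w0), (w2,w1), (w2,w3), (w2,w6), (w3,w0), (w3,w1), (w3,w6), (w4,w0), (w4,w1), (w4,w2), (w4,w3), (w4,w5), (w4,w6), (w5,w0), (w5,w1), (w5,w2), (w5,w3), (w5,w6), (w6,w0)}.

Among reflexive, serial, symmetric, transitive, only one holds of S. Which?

transitive

Reflexive: no — w0 is not related to itself.
Serial: no — w0 has no S-successor.
Symmetric: no — w1 S w0 but not w0 S w1.
Transitive: yes — every two-step S-path is closed by a direct edge.
Only transitive holds.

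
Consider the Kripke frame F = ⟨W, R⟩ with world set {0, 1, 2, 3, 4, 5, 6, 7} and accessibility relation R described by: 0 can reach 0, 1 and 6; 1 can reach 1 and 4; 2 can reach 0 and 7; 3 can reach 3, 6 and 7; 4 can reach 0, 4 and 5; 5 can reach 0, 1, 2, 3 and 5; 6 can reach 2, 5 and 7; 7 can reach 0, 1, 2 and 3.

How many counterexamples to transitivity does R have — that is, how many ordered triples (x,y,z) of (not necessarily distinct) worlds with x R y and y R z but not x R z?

Enumerating: (0,1,4), (0,6,2), (0,6,5), (0,6,7), (1,4,0), (1,4,5), (2,0,1), (2,0,6), (2,7,1), (2,7,2), (2,7,3), (3,6,2), … and 26 more.
Total: 38.

38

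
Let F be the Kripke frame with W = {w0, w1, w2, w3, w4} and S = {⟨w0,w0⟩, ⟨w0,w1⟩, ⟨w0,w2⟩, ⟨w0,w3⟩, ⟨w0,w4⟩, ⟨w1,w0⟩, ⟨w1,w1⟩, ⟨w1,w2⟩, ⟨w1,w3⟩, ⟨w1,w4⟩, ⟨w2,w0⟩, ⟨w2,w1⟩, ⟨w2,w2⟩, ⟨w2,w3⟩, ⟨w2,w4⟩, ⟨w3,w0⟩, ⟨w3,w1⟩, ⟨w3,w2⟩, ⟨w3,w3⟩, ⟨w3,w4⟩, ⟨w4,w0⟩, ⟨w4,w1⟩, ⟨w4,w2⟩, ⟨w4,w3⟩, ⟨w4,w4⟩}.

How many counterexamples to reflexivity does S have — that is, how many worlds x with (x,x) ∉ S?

0

S is reflexive; there are no such worlds.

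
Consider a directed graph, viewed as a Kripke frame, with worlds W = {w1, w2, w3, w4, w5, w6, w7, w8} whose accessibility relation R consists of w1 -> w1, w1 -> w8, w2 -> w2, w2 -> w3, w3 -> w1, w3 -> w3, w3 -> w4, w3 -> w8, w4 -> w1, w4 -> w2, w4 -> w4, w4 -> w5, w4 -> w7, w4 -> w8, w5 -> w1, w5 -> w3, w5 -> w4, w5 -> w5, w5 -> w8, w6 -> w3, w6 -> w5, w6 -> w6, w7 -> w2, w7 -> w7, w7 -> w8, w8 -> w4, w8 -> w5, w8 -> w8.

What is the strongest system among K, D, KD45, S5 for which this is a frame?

Serial (axiom D): yes — every world has a successor (e.g. w1 R w1).
Euclidean (axiom 5): no — w3 R w1 and w3 R w4, but not w1 R w4.
Transitive (axiom 4): no — w1 R w8 and w8 R w4, but not w1 R w4.
Reflexive (axiom T): yes — every world is R-related to itself.
So F validates K, D; KD45 would additionally require R to be Euclidean and transitive. The strongest is D.

D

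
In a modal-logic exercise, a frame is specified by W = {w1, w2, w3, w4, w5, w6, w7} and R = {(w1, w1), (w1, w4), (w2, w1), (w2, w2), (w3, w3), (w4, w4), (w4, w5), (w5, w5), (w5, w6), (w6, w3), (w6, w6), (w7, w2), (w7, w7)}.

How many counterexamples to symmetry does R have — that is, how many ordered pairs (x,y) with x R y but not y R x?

6

Enumerating: (w1,w4), (w2,w1), (w4,w5), (w5,w6), (w6,w3), (w7,w2).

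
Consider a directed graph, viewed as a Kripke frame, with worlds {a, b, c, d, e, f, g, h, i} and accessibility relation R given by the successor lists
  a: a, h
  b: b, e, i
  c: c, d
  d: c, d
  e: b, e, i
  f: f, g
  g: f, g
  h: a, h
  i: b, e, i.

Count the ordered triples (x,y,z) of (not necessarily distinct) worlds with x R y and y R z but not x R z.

0

R is transitive; there are no such tuples.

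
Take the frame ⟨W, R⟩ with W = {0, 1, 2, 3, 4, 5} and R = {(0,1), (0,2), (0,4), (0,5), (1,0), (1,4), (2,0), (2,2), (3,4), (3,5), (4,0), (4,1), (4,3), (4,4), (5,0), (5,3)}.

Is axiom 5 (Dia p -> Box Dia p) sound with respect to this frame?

No

By correspondence theory, 5 is valid on a frame iff R is Euclidean.
Euclidean: no — 0 R 1 and 0 R 2, but not 1 R 2.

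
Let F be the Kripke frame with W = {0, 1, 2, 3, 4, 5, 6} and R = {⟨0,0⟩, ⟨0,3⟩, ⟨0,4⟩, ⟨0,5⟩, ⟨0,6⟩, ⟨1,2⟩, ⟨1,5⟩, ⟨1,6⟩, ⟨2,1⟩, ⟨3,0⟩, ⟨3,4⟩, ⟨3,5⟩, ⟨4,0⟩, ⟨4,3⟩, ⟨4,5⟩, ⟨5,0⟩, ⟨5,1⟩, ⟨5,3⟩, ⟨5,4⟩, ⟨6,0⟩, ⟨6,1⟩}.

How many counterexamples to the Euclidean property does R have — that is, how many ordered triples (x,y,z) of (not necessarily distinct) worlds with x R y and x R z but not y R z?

36

Enumerating: (0,3,3), (0,3,6), (0,4,4), (0,4,6), (0,5,5), (0,5,6), (0,6,3), (0,6,4), (0,6,5), (0,6,6), (1,2,2), (1,2,5), … and 24 more.
Total: 36.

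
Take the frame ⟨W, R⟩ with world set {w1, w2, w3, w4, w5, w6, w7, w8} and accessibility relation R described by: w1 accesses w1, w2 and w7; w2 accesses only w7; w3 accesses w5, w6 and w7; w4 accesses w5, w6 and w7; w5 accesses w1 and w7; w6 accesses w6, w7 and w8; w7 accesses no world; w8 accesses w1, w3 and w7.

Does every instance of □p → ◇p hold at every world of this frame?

No

The schema D characterises exactly the serial frames.
Serial: no — w7 has no R-successor.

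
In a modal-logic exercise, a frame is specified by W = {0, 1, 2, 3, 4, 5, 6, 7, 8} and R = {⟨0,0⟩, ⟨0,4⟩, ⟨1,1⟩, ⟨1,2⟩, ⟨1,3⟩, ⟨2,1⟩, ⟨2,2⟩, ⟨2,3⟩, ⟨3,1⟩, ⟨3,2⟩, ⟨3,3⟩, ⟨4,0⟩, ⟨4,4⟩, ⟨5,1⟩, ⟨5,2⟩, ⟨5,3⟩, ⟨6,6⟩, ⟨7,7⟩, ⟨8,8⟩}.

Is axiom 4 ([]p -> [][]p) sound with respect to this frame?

Yes

By correspondence theory, 4 is valid on a frame iff R is transitive.
Transitive: yes — every two-step R-path is closed by a direct edge.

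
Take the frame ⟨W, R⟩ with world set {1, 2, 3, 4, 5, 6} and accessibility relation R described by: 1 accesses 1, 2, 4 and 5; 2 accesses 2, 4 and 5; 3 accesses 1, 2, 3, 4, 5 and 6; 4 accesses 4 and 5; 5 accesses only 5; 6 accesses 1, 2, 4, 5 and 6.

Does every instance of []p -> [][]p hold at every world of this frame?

Yes

The schema 4 characterises exactly the transitive frames.
Transitive: yes — every two-step R-path is closed by a direct edge.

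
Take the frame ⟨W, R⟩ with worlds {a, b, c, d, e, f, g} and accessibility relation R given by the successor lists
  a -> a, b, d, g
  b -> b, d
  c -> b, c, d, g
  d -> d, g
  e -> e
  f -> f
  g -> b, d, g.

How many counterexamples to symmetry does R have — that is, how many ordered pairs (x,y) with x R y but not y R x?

Enumerating: (a,b), (a,d), (a,g), (b,d), (c,b), (c,d), (c,g), (g,b).

8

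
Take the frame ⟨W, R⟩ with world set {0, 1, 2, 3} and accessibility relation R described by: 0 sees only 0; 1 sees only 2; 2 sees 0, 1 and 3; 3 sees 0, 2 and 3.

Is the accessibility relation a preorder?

Reflexive: no — 1 is not related to itself.
Transitive: no — 1 R 2 and 2 R 0, but not 1 R 0.
So R is not a preorder.

No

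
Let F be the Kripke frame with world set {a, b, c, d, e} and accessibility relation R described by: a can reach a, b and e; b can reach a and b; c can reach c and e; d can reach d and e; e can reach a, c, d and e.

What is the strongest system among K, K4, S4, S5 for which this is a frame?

Transitive (axiom 4): no — a R e and e R c, but not a R c.
Reflexive (axiom T): yes — every world is R-related to itself.
Euclidean (axiom 5): no — a R b and a R e, but not b R e.
So F validates K; K4 would additionally require R to be transitive. The strongest is K.

K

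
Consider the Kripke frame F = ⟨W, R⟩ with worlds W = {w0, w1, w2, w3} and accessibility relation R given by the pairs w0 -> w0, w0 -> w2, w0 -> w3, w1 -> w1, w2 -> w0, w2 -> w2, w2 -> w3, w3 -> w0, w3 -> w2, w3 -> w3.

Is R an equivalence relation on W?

Yes

Reflexive: yes — every world is R-related to itself.
Symmetric: yes — every pair in R has its reverse in R.
Transitive: yes — every two-step R-path is closed by a direct edge.
So R is an equivalence relation.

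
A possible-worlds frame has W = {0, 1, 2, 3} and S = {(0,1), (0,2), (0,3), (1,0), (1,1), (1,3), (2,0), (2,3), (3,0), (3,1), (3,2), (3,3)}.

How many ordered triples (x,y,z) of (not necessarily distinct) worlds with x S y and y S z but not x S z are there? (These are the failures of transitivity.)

Enumerating: (0,1,0), (0,2,0), (0,3,0), (1,0,2), (1,3,2), (2,0,1), (2,0,2), (2,3,1), (2,3,2).

9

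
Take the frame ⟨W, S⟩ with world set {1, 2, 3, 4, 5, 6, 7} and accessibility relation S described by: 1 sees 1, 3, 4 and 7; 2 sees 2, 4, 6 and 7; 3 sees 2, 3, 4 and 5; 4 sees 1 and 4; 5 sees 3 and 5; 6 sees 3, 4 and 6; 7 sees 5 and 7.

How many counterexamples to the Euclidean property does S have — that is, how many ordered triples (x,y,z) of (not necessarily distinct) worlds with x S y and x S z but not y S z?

Enumerating: (1,3,1), (1,3,7), (1,4,3), (1,4,7), (1,7,1), (1,7,3), (1,7,4), (2,4,2), (2,4,6), (2,4,7), (2,6,2), (2,6,7), … and 14 more.
Total: 26.

26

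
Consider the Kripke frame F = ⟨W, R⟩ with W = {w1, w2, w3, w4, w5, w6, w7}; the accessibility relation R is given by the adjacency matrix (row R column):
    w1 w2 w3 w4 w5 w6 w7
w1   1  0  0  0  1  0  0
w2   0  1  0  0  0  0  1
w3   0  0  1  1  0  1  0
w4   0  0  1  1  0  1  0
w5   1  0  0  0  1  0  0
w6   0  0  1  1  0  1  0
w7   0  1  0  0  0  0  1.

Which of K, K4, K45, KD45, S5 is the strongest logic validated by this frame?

Transitive (axiom 4): yes — every two-step R-path is closed by a direct edge.
Euclidean (axiom 5): yes — any two successors of a common world are R-related.
Serial (axiom D): yes — every world has a successor (e.g. w1 R w1).
Reflexive (axiom T): yes — every world is R-related to itself.
So F validates K, K4, K45, KD45, S5. The strongest is S5.

S5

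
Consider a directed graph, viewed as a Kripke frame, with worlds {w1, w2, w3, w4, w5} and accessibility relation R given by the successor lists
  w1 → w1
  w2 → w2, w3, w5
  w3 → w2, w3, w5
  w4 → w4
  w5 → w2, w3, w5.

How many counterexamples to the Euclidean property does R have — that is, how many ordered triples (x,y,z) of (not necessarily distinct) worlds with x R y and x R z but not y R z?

0

R is Euclidean; there are no such tuples.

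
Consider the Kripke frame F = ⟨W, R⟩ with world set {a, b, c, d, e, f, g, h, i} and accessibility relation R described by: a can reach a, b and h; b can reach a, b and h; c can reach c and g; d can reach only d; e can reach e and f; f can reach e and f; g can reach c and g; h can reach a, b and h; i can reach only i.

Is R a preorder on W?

Yes

Reflexive: yes — every world is R-related to itself.
Transitive: yes — every two-step R-path is closed by a direct edge.
So R is a preorder.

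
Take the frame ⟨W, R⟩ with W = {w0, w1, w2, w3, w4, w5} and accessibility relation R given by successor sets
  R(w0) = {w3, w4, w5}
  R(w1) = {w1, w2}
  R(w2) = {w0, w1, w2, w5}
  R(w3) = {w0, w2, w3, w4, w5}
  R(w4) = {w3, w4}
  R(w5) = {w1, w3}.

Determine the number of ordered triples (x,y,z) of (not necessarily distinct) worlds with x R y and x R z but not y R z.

Enumerating: (w0,w4,w5), (w0,w5,w4), (w0,w5,w5), (w2,w0,w0), (w2,w0,w1), (w2,w0,w2), (w2,w1,w0), (w2,w1,w5), (w2,w5,w0), (w2,w5,w2), (w2,w5,w5), (w3,w0,w0), … and 12 more.
Total: 24.

24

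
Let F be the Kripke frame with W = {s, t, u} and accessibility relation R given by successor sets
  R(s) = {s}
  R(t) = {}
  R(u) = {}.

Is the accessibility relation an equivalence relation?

No

Reflexive: no — t is not related to itself.
Symmetric: yes — every pair in R has its reverse in R.
Transitive: yes — every two-step R-path is closed by a direct edge.
So R is not an equivalence relation.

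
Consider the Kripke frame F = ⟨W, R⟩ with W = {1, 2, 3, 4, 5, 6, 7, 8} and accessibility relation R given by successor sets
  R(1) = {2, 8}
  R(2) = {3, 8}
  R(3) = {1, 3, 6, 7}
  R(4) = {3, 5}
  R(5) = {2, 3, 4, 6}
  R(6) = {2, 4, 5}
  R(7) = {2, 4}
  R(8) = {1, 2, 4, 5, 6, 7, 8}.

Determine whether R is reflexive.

Reflexive: no — 1 is not related to itself.

No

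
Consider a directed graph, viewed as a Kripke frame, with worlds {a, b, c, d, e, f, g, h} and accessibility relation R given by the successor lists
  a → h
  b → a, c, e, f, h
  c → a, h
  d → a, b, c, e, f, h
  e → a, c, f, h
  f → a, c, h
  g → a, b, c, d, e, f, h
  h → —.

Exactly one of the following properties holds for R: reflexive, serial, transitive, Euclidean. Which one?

transitive

Reflexive: no — a is not related to itself.
Serial: no — h has no R-successor.
Transitive: yes — every two-step R-path is closed by a direct edge.
Euclidean: no — b R a and b R c, but not a R c.
Only transitive holds.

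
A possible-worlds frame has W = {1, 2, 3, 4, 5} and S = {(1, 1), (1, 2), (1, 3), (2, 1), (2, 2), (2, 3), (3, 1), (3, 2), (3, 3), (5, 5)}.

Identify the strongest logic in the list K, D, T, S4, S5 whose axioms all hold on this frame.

K

Serial (axiom D): no — 4 has no S-successor.
Reflexive (axiom T): no — 4 is not related to itself.
Transitive (axiom 4): yes — every two-step S-path is closed by a direct edge.
Euclidean (axiom 5): yes — any two successors of a common world are S-related.
So F validates K; D would additionally require S to be serial. The strongest is K.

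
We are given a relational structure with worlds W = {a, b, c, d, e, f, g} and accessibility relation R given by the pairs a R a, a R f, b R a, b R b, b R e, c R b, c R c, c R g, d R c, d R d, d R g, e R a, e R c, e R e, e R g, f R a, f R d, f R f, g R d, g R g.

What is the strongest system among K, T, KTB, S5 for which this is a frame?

Reflexive (axiom T): yes — every world is R-related to itself.
Symmetric (axiom B): no — b R a but not a R b.
Euclidean (axiom 5): no — b R a and b R e, but not a R e.
So F validates K, T; KTB would additionally require R to be symmetric. The strongest is T.

T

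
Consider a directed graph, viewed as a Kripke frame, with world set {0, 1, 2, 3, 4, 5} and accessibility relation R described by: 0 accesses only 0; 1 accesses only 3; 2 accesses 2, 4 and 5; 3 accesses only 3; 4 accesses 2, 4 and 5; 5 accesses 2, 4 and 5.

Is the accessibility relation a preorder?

Reflexive: no — 1 is not related to itself.
Transitive: yes — every two-step R-path is closed by a direct edge.
So R is not a preorder.

No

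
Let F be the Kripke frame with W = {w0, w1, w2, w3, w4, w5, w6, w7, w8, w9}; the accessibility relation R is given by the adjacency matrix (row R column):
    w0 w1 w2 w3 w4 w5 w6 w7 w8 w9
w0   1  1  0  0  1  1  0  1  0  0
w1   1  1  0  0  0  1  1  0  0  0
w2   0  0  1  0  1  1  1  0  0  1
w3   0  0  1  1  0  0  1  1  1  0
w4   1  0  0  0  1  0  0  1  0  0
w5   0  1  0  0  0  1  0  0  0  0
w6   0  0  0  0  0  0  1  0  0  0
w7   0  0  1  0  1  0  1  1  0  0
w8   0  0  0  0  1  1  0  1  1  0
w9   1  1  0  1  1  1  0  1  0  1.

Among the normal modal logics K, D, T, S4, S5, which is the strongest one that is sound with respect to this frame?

Serial (axiom D): yes — every world has a successor (e.g. w0 R w0).
Reflexive (axiom T): yes — every world is R-related to itself.
Transitive (axiom 4): no — w0 R w1 and w1 R w6, but not w0 R w6.
Euclidean (axiom 5): no — w0 R w1 and w0 R w4, but not w1 R w4.
So F validates K, D, T; S4 would additionally require R to be transitive. The strongest is T.

T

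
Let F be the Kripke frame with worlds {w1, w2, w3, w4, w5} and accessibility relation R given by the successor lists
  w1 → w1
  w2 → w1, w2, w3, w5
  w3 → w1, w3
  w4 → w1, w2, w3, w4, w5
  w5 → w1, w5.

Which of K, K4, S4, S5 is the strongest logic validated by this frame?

Transitive (axiom 4): yes — every two-step R-path is closed by a direct edge.
Reflexive (axiom T): yes — every world is R-related to itself.
Euclidean (axiom 5): no — w2 R w1 and w2 R w3, but not w1 R w3.
So F validates K, K4, S4; S5 would additionally require R to be Euclidean. The strongest is S4.

S4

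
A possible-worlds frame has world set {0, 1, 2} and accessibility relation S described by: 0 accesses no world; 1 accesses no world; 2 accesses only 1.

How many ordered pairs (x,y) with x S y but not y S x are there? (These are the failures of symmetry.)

1

Enumerating: (2,1).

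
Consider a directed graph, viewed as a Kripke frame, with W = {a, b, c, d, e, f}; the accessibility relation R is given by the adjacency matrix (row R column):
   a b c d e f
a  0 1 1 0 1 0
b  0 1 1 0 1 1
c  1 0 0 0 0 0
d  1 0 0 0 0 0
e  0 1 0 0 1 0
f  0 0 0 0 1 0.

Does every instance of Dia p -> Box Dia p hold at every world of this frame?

No

The schema 5 characterises exactly the Euclidean frames.
Euclidean: no — a R c and a R b, but not c R b.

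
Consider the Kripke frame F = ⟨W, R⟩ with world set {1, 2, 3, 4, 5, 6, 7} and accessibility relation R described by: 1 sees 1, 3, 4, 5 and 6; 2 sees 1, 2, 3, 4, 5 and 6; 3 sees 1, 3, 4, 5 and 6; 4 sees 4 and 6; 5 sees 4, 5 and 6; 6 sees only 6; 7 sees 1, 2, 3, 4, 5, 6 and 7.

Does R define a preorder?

Yes

Reflexive: yes — every world is R-related to itself.
Transitive: yes — every two-step R-path is closed by a direct edge.
So R is a preorder.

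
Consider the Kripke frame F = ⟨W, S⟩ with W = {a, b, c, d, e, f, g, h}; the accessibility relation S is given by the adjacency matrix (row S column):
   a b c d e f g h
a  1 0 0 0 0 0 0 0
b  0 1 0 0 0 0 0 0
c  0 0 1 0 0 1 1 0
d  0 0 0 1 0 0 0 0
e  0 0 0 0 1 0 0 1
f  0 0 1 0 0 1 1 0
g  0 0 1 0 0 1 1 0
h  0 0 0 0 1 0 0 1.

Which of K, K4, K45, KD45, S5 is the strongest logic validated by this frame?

Transitive (axiom 4): yes — every two-step S-path is closed by a direct edge.
Euclidean (axiom 5): yes — any two successors of a common world are S-related.
Serial (axiom D): yes — every world has a successor (e.g. a S a).
Reflexive (axiom T): yes — every world is S-related to itself.
So F validates K, K4, K45, KD45, S5. The strongest is S5.

S5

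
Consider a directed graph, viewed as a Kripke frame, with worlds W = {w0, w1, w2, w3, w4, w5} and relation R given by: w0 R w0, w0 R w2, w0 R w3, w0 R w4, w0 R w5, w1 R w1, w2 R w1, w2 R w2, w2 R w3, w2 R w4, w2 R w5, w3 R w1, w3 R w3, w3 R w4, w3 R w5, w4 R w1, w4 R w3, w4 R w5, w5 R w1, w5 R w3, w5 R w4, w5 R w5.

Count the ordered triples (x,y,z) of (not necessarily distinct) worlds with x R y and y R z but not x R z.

Enumerating: (w0,w2,w1), (w0,w3,w1), (w0,w4,w1), (w0,w5,w1), (w4,w3,w4), (w4,w5,w4).

6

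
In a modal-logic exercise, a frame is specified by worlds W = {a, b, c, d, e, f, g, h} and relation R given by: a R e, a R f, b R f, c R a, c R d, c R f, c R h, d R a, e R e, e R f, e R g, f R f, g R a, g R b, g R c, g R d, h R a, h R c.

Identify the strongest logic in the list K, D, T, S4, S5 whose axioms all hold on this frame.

Serial (axiom D): yes — every world has a successor (e.g. a R e).
Reflexive (axiom T): no — a is not related to itself.
Transitive (axiom 4): no — a R e and e R g, but not a R g.
Euclidean (axiom 5): no — a R f and a R e, but not f R e.
So F validates K, D; T would additionally require R to be reflexive. The strongest is D.

D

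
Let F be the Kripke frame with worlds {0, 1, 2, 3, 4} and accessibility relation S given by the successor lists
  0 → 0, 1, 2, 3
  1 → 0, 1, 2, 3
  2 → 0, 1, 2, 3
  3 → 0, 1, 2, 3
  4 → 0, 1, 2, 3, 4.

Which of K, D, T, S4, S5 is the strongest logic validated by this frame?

Serial (axiom D): yes — every world has a successor (e.g. 0 S 0).
Reflexive (axiom T): yes — every world is S-related to itself.
Transitive (axiom 4): yes — every two-step S-path is closed by a direct edge.
Euclidean (axiom 5): no — 4 S 0 and 4 S 4, but not 0 S 4.
So F validates K, D, T, S4; S5 would additionally require S to be Euclidean. The strongest is S4.

S4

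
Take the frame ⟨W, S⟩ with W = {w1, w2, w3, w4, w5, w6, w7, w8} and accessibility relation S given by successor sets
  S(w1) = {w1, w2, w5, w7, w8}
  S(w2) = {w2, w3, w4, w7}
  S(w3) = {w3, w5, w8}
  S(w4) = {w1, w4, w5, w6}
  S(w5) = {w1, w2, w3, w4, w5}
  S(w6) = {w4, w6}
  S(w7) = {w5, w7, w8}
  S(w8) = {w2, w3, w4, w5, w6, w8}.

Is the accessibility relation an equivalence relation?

Reflexive: yes — every world is S-related to itself.
Symmetric: no — w1 S w2 but not w2 S w1.
Transitive: no — w1 S w2 and w2 S w3, but not w1 S w3.
So S is not an equivalence relation.

No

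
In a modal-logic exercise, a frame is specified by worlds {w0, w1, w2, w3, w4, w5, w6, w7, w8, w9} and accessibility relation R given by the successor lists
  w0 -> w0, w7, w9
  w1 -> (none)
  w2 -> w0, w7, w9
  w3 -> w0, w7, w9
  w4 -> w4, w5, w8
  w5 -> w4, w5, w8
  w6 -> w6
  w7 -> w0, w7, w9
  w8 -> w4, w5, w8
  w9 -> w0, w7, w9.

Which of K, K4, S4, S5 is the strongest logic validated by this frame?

Transitive (axiom 4): yes — every two-step R-path is closed by a direct edge.
Reflexive (axiom T): no — w1 is not related to itself.
Euclidean (axiom 5): yes — any two successors of a common world are R-related.
So F validates K, K4; S4 would additionally require R to be reflexive. The strongest is K4.

K4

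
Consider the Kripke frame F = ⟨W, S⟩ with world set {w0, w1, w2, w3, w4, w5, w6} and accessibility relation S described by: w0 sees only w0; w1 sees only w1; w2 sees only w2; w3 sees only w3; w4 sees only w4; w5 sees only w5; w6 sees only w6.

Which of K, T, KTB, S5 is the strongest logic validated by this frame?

S5

Reflexive (axiom T): yes — every world is S-related to itself.
Symmetric (axiom B): yes — every pair in S has its reverse in S.
Euclidean (axiom 5): yes — any two successors of a common world are S-related.
So F validates K, T, KTB, S5. The strongest is S5.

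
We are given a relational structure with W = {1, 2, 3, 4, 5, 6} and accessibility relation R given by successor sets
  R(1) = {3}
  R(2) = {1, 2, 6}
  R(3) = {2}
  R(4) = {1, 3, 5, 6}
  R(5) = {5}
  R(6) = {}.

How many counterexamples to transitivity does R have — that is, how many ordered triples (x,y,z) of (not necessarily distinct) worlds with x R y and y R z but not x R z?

Enumerating: (1,3,2), (2,1,3), (3,2,1), (3,2,6), (4,3,2).

5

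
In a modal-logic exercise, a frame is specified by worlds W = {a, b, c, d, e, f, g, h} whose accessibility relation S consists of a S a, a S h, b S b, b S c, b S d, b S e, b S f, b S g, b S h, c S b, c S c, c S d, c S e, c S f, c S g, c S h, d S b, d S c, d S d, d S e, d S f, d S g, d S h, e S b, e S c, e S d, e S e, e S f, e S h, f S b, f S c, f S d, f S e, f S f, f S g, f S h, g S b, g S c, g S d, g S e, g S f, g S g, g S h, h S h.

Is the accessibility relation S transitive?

Transitive: no — e S b and b S g, but not e S g.

No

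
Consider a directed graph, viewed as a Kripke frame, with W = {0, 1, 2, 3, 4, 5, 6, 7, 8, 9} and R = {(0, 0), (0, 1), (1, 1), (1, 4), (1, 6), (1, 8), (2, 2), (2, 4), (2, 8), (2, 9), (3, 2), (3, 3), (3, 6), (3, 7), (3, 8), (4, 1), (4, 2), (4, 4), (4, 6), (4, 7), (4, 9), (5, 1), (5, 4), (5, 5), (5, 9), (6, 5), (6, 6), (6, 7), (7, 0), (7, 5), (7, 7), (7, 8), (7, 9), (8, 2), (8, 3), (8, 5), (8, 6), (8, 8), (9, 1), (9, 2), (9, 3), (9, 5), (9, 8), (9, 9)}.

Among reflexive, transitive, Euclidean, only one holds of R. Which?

Reflexive: yes — every world is R-related to itself.
Transitive: no — 0 R 1 and 1 R 4, but not 0 R 4.
Euclidean: no — 1 R 4 and 1 R 8, but not 4 R 8.
Only reflexive holds.

reflexive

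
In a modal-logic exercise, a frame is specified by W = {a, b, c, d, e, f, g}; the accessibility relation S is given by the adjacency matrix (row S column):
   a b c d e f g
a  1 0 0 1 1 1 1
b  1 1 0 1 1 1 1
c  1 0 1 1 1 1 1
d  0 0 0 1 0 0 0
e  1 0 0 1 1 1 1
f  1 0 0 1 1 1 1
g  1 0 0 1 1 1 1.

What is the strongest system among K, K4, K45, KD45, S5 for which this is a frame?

Transitive (axiom 4): yes — every two-step S-path is closed by a direct edge.
Euclidean (axiom 5): no — a S d and a S e, but not d S e.
Serial (axiom D): yes — every world has a successor (e.g. a S a).
Reflexive (axiom T): yes — every world is S-related to itself.
So F validates K, K4; K45 would additionally require S to be Euclidean. The strongest is K4.

K4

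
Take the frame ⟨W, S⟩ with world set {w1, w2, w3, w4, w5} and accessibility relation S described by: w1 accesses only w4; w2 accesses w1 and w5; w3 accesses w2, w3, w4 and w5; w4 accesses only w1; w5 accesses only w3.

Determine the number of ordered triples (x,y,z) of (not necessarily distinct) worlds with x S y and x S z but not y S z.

Enumerating: (w1,w4,w4), (w2,w1,w1), (w2,w1,w5), (w2,w5,w1), (w2,w5,w5), (w3,w2,w2), (w3,w2,w3), (w3,w2,w4), (w3,w4,w2), (w3,w4,w3), (w3,w4,w4), (w3,w4,w5), (w3,w5,w2), (w3,w5,w4), (w3,w5,w5), (w4,w1,w1).

16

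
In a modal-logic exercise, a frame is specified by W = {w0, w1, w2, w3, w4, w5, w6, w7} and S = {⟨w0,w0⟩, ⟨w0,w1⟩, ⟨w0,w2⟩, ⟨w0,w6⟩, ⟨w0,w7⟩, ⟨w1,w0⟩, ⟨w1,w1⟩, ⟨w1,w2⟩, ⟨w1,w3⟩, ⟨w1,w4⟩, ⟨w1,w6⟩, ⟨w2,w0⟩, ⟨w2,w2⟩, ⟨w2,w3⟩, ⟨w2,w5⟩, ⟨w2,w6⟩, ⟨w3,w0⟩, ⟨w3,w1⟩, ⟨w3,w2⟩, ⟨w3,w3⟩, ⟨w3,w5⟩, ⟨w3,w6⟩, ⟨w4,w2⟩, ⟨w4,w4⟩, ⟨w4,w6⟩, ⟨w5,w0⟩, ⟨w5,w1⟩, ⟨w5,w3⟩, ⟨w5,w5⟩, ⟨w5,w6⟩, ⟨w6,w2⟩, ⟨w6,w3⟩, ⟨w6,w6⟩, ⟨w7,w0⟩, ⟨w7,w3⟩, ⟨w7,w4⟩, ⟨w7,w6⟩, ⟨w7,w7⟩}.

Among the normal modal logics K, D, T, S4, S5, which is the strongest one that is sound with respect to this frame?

T

Serial (axiom D): yes — every world has a successor (e.g. w0 S w0).
Reflexive (axiom T): yes — every world is S-related to itself.
Transitive (axiom 4): no — w0 S w1 and w1 S w3, but not w0 S w3.
Euclidean (axiom 5): no — w0 S w1 and w0 S w7, but not w1 S w7.
So F validates K, D, T; S4 would additionally require S to be transitive. The strongest is T.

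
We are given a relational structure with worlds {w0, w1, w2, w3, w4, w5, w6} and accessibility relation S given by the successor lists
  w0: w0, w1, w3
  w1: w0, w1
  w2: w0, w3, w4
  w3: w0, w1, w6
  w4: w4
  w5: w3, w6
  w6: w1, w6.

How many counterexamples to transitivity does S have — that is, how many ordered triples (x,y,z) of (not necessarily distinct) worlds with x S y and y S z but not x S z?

Enumerating: (w0,w3,w6), (w1,w0,w3), (w2,w0,w1), (w2,w3,w1), (w2,w3,w6), (w3,w0,w3), (w5,w3,w0), (w5,w3,w1), (w5,w6,w1), (w6,w1,w0).

10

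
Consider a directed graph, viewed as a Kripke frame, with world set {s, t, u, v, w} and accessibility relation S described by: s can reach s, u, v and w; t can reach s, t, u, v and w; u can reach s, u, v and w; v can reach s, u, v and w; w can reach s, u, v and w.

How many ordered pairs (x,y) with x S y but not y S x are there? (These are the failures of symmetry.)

Enumerating: (t,s), (t,u), (t,v), (t,w).

4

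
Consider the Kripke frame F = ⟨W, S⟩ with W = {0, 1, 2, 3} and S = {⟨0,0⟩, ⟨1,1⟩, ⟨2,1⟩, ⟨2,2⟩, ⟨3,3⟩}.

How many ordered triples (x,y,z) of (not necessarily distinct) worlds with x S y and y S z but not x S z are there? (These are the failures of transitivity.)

0

S is transitive; there are no such tuples.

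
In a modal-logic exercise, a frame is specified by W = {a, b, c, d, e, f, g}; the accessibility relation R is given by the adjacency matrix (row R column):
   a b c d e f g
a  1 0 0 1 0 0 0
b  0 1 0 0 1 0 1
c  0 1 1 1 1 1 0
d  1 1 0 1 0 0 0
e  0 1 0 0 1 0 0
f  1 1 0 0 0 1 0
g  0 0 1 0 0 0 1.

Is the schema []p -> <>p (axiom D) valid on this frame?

The schema D characterises exactly the serial frames.
Serial: yes — every world has a successor (e.g. a R a).

Yes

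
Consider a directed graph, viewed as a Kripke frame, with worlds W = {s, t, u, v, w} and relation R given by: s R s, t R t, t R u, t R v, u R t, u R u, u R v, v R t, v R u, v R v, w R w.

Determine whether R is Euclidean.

Euclidean: yes — any two successors of a common world are R-related.

Yes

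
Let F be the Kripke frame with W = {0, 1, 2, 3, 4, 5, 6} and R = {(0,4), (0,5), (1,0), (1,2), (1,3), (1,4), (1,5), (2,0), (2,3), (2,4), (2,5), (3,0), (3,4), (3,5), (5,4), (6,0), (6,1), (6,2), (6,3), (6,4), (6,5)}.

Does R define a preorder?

No

Reflexive: no — 0 is not related to itself.
Transitive: yes — every two-step R-path is closed by a direct edge.
So R is not a preorder.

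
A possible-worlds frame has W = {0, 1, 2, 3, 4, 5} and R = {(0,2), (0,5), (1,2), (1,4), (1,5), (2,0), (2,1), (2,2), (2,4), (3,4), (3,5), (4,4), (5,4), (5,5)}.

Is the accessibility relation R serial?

Yes

Serial: yes — every world has a successor (e.g. 0 R 2).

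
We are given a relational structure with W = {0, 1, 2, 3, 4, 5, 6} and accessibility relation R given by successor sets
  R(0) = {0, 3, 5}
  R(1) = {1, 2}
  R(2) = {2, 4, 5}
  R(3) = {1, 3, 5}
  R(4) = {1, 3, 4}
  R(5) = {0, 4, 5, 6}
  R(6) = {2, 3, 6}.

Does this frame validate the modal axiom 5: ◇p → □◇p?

No

The schema 5 characterises exactly the Euclidean frames.
Euclidean: no — 0 R 5 and 0 R 3, but not 5 R 3.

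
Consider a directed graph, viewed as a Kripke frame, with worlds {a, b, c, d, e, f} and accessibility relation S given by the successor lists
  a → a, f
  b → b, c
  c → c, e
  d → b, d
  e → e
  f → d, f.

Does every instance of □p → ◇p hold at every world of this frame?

The schema D characterises exactly the serial frames.
Serial: yes — every world has a successor (e.g. a S a).

Yes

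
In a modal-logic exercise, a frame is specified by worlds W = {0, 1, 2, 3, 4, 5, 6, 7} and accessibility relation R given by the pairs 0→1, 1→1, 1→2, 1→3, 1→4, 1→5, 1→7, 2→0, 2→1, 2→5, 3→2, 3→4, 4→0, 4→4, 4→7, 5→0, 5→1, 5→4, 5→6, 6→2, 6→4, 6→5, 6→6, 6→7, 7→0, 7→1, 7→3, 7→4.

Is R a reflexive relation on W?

Reflexive: no — 0 is not related to itself.

No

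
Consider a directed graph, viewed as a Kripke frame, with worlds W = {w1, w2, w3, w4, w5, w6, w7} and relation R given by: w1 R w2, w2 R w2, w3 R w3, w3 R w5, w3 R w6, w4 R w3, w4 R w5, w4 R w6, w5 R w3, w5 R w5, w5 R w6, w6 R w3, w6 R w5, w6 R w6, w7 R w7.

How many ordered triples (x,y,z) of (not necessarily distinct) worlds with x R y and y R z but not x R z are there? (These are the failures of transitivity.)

0

R is transitive; there are no such tuples.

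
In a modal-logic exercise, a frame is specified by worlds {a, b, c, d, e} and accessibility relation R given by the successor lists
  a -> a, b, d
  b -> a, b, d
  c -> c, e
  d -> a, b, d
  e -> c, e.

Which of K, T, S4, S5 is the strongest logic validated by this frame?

S5

Reflexive (axiom T): yes — every world is R-related to itself.
Transitive (axiom 4): yes — every two-step R-path is closed by a direct edge.
Euclidean (axiom 5): yes — any two successors of a common world are R-related.
So F validates K, T, S4, S5. The strongest is S5.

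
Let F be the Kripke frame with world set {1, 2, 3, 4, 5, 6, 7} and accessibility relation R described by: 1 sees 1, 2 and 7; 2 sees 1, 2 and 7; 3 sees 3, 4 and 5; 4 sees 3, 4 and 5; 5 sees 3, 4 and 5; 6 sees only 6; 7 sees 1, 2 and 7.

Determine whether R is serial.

Yes

Serial: yes — every world has a successor (e.g. 1 R 1).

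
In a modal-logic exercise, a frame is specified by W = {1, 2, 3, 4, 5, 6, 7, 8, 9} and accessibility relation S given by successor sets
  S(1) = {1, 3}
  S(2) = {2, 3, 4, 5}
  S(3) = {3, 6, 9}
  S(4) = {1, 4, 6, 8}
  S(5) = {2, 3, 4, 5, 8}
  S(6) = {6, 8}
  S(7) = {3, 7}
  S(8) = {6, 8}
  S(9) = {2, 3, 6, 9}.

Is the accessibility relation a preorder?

No

Reflexive: yes — every world is S-related to itself.
Transitive: no — 1 S 3 and 3 S 6, but not 1 S 6.
So S is not a preorder.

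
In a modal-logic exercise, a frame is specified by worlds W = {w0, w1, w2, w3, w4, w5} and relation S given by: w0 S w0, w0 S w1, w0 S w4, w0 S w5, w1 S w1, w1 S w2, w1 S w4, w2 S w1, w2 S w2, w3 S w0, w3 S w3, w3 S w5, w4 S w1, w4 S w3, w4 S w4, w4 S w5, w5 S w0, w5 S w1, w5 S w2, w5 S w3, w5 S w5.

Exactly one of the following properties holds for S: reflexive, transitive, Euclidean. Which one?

reflexive

Reflexive: yes — every world is S-related to itself.
Transitive: no — w0 S w1 and w1 S w2, but not w0 S w2.
Euclidean: no — w0 S w1 and w0 S w5, but not w1 S w5.
Only reflexive holds.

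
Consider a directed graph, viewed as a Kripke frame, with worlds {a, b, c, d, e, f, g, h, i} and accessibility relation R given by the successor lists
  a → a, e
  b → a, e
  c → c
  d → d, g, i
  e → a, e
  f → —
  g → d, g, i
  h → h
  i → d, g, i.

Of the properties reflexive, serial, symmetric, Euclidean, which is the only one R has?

Reflexive: no — b is not related to itself.
Serial: no — f has no R-successor.
Symmetric: no — b R a but not a R b.
Euclidean: yes — any two successors of a common world are R-related.
Only Euclidean holds.

Euclidean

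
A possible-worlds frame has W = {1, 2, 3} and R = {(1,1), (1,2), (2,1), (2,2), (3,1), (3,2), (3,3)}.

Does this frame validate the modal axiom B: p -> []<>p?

Axiom B corresponds to the accessibility relation being symmetric.
Symmetric: no — 3 R 1 but not 1 R 3.

No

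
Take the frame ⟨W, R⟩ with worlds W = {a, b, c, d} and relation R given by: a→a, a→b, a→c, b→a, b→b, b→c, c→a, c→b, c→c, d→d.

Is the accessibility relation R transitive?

Transitive: yes — every two-step R-path is closed by a direct edge.

Yes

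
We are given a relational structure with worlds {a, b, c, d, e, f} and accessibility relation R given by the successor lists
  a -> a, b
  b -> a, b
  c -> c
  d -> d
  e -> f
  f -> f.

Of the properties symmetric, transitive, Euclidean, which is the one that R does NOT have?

Symmetric: no — e R f but not f R e.
Transitive: yes — every two-step R-path is closed by a direct edge.
Euclidean: yes — any two successors of a common world are R-related.
Only symmetric fails.

symmetric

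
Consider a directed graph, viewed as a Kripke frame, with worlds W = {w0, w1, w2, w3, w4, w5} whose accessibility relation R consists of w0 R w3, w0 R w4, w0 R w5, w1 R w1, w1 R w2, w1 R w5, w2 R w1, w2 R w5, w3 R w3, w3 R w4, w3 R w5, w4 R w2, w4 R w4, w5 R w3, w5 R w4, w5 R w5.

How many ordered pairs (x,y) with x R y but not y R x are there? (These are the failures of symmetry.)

Enumerating: (w0,w3), (w0,w4), (w0,w5), (w1,w5), (w2,w5), (w3,w4), (w4,w2), (w5,w4).

8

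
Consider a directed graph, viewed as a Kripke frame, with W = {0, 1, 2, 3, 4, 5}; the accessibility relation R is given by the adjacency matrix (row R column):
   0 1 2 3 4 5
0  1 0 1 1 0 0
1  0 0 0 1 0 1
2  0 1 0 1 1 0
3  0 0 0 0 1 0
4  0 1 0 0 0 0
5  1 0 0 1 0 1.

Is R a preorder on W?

Reflexive: no — 1 is not related to itself.
Transitive: no — 0 R 2 and 2 R 1, but not 0 R 1.
So R is not a preorder.

No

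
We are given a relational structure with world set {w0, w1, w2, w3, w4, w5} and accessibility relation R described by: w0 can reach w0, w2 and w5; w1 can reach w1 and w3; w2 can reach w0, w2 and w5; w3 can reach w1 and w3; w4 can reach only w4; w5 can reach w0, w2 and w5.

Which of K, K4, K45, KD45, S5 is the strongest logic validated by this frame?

Transitive (axiom 4): yes — every two-step R-path is closed by a direct edge.
Euclidean (axiom 5): yes — any two successors of a common world are R-related.
Serial (axiom D): yes — every world has a successor (e.g. w0 R w0).
Reflexive (axiom T): yes — every world is R-related to itself.
So F validates K, K4, K45, KD45, S5. The strongest is S5.

S5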